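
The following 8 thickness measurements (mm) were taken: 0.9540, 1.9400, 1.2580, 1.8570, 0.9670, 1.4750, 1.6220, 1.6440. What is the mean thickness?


Formula: Average = sum / n
Substituting: Average = 11.7170 / 8
Result: 1.4646 mm


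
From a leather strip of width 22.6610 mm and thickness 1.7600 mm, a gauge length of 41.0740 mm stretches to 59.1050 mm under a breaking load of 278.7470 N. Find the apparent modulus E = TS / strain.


TS = F / (w * t) = 278.7470 / (22.6610 * 1.7600) = 6.9891 N/mm^2
strain = (Lf - L0) / L0 = (59.1050 - 41.0740) / 41.0740 = 0.4390
E = TS / strain = 6.9891 / 0.4390 = 15.9208 N/mm^2


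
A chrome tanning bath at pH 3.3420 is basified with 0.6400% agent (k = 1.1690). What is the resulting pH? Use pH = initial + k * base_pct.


Formula: pH_final = pH_initial + k * base_pct
Substituting: pH_final = 3.3420 + 1.1690 * 0.6400
Result: 4.0902


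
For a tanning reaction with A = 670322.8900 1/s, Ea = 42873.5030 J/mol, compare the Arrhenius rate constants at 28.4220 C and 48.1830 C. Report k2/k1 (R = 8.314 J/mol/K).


T1 = 28.4220 + 273.15 = 301.5720 K; T2 = 48.1830 + 273.15 = 321.3330 K
k1 = A * exp(-Ea/(R*T1)) = 670322.8900 * exp(-42873.5030/(8.314*301.5720)) = 0.0251182 1/s
k2 = A * exp(-Ea/(R*T2)) = 670322.8900 * exp(-42873.5030/(8.314*321.3330)) = 0.0718924 1/s
k2/k1 = 0.0718924 / 0.0251182 = 2.8622


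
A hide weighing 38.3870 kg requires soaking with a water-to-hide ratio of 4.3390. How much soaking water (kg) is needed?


Formula: Water = hide_weight * ratio
Substituting: Water = 38.3870 * 4.3390
Result: 166.5612 kg


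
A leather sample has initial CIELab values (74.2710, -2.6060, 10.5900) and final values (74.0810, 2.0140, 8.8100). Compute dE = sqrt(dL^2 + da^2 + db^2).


dL = -0.1900, da = 4.6200, db = -1.7800
dE = sqrt((-0.1900)^2 + 4.6200^2 + (-1.7800)^2) = 4.9547


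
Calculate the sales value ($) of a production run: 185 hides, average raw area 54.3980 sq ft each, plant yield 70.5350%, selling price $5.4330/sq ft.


Raw_total = N * avg_area = 185 * 54.3980 = 10063.6300 sq ft
Finished = Raw_total * yield / 100 = 10063.6300 * 70.5350 / 100 = 7098.3814 sq ft
Value = Finished * price = 7098.3814 * 5.4330 = 38565.5063 $


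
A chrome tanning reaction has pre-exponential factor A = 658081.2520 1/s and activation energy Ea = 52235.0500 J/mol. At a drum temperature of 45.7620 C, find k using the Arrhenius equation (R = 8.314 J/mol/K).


T_K = T_C + 273.15 = 45.7620 + 273.15 = 318.9120 K
exponent = -Ea / (R * T_K) = -52235.0500 / (8.314 * 318.9120) = -19.7007
k = A * exp(exponent) = 658081.2520 * exp(-19.7007) = 0.00182972 1/s


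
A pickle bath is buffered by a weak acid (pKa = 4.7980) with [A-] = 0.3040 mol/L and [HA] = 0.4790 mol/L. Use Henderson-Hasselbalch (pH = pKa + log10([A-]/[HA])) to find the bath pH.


ratio = [A-] / [HA] = 0.3040 / 0.4790 = 0.6347
log10(ratio) = -0.1975
pH = pKa + log10(ratio) = 4.7980 - 0.1975 = 4.6005


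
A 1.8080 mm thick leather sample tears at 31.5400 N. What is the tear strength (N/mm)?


Formula: Tear strength = force / thickness
Substituting: Tear strength = 31.5400 / 1.8080
Result: 17.4447 N/mm


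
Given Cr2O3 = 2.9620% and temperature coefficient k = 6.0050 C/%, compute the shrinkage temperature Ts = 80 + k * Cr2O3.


Formula: Ts = 80 + k * Cr2O3
Substituting: Ts = 80 + 6.0050 * 2.9620
Result: 97.7868 C


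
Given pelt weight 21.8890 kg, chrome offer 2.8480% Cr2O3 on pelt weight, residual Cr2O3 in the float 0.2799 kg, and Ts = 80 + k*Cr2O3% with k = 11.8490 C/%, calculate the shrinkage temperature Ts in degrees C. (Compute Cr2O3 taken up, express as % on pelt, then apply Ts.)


Offered = pelt * offer_pct / 100 = 21.8890 * 2.8480 / 100 = 0.6234 kg
Uptake = offered - residual = 0.6234 - 0.2799 = 0.3435 kg
Cr2O3% on pelt = uptake / pelt * 100 = 0.3435 / 21.8890 * 100 = 1.5693 %
Ts = 80 + k * Cr2O3% = 80 + 11.8490 * 1.5693 = 98.5943 C


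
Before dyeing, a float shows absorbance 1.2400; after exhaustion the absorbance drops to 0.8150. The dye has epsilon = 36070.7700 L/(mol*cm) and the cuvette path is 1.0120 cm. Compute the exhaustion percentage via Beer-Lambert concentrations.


c_initial = A_i / (epsilon * l) = 1.2400 / (36070.7700 * 1.0120) = 3.3969e-05 mol/L
c_final = A_f / (epsilon * l) = 0.8150 / (36070.7700 * 1.0120) = 2.2327e-05 mol/L
Exhaustion = (c_initial - c_final) / c_initial * 100 = (3.3969e-05 - 2.2327e-05) / 3.3969e-05 * 100 = 34.2742 %


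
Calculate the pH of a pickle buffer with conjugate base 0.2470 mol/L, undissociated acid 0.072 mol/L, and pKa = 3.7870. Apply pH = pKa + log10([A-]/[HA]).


ratio = [A-] / [HA] = 0.2470 / 0.072 = 3.4306
log10(ratio) = 0.5354
pH = pKa + log10(ratio) = 3.7870 + 0.5354 = 4.3224


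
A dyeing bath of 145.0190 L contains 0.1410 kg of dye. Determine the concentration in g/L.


Formula: Conc = dye_mass(kg) / volume(L) * 1000
Substituting: Conc = 0.1410 / 145.0190 * 1000
Result: 0.9723 g/L


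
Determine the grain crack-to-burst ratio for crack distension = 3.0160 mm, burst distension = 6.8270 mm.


Formula: Ratio = crack / burst
Substituting: Ratio = 3.0160 / 6.8270
Result: 0.4418


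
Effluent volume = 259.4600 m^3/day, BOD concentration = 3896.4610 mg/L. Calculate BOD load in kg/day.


Formula: BOD_load = volume * conc / 1000
Substituting: BOD_load = 259.4600 * 3896.4610 / 1000
Result: 1010.9758 kg/day


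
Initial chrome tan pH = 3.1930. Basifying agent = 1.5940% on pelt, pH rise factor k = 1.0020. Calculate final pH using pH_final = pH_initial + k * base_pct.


Formula: pH_final = pH_initial + k * base_pct
Substituting: pH_final = 3.1930 + 1.0020 * 1.5940
Result: 4.7902


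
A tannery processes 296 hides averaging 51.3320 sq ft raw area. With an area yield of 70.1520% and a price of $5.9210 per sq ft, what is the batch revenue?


Raw_total = N * avg_area = 296 * 51.3320 = 15194.2720 sq ft
Finished = Raw_total * yield / 100 = 15194.2720 * 70.1520 / 100 = 10659.0857 sq ft
Value = Finished * price = 10659.0857 * 5.9210 = 63112.4464 $


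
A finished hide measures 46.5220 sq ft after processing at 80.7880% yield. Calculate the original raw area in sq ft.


Formula: raw = finished * 100 / yield
Substituting: raw = 46.5220 * 100 / 80.7880
Result: 57.5853 sq ft


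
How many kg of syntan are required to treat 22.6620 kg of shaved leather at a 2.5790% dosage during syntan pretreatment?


Formula: Syntan = substrate * pct / 100
Substituting: Syntan = 22.6620 * 2.5790 / 100
Result: 0.5845 kg


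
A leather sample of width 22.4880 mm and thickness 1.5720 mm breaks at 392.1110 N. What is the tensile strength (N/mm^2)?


Formula: TS = force / (width * thickness)
Substituting: TS = 392.1110 / (22.4880 * 1.5720)
Result: 11.0919 N/mm^2


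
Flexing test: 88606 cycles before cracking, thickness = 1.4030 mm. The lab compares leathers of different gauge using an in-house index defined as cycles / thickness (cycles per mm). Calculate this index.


Formula: Index = cycles / thickness
Substituting: Index = 88606 / 1.4030
Result: 63154.6686 cycles/mm


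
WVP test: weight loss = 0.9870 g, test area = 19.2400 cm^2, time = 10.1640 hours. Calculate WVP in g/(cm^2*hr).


Formula: WVP = loss / (area * time)
Substituting: WVP = 0.9870 / (19.2400 * 10.1640)
Result: 0.00504716 g/(cm^2*hr)


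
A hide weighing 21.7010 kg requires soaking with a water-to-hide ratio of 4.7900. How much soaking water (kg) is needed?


Formula: Water = hide_weight * ratio
Substituting: Water = 21.7010 * 4.7900
Result: 103.9478 kg


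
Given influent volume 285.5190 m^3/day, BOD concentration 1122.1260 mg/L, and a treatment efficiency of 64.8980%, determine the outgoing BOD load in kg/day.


Load_in = volume * conc / 1000 = 285.5190 * 1122.1260 / 1000 = 320.3883 kg/day
Removed = Load_in * eff / 100 = 320.3883 * 64.8980 / 100 = 207.9256 kg/day
Load_out = Load_in - Removed = 320.3883 - 207.9256 = 112.4627 kg/day


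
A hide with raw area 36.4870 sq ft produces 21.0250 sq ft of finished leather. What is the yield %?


Formula: Yield = finished / raw * 100
Substituting: Yield = 21.0250 / 36.4870 * 100
Result: 57.6233 %


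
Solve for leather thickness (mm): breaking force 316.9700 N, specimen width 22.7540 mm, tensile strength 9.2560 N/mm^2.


Formula: t = F / (TS * w)
Substituting: t = 316.9700 / (9.2560 * 22.7540)
Result: 1.5050 mm


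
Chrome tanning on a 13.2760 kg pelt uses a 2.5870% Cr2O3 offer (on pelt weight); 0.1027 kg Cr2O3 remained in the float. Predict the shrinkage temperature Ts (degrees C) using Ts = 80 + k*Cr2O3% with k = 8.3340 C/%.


Offered = pelt * offer_pct / 100 = 13.2760 * 2.5870 / 100 = 0.3435 kg
Uptake = offered - residual = 0.3435 - 0.1027 = 0.2408 kg
Cr2O3% on pelt = uptake / pelt * 100 = 0.2408 / 13.2760 * 100 = 1.8134 %
Ts = 80 + k * Cr2O3% = 80 + 8.3340 * 1.8134 = 95.1131 C


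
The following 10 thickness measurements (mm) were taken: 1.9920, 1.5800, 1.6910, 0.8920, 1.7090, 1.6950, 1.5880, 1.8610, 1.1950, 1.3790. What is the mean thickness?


Formula: Average = sum / n
Substituting: Average = 15.5820 / 10
Result: 1.5582 mm


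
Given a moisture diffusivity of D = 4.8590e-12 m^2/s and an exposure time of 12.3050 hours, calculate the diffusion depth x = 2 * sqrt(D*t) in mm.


t = 12.3050 hr * 3600 = 44298.0000 s
D * t = 4.8590e-12 * 44298.0000 = 2.1524e-07
x = 2 * sqrt(D*t) = 2 * sqrt(2.1524e-07) = 9.2789e-04 m = 0.9279 mm


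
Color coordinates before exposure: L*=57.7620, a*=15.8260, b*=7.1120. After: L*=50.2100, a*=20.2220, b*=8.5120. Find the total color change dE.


dL = -7.5520, da = 4.3960, db = 1.4000
dE = sqrt((-7.5520)^2 + 4.3960^2 + 1.4000^2) = 8.8497


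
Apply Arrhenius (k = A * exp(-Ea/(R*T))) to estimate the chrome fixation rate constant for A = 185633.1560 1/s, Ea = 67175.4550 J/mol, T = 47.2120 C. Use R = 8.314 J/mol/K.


T_K = T_C + 273.15 = 47.2120 + 273.15 = 320.3620 K
exponent = -Ea / (R * T_K) = -67175.4550 / (8.314 * 320.3620) = -25.2208
k = A * exp(exponent) = 185633.1560 * exp(-25.2208) = 2.0672e-06 1/s


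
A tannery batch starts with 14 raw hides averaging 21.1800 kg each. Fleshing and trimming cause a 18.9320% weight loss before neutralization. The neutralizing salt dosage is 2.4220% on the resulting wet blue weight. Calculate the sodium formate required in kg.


Total_raw = N * avg_wt = 14 * 21.1800 = 296.5200 kg
Substrate = Total_raw * (1 - loss/100) = 296.5200 * (1 - 18.9320/100) = 240.3828 kg
Neutralizer = Substrate * pct / 100 = 240.3828 * 2.4220 / 100 = 5.8221 kg


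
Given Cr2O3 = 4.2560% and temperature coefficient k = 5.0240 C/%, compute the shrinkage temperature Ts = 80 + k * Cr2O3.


Formula: Ts = 80 + k * Cr2O3
Substituting: Ts = 80 + 5.0240 * 4.2560
Result: 101.3821 C


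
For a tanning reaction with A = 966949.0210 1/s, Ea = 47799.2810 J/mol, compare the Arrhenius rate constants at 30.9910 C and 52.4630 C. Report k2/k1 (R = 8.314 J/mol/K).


T1 = 30.9910 + 273.15 = 304.1410 K; T2 = 52.4630 + 273.15 = 325.6130 K
k1 = A * exp(-Ea/(R*T1)) = 966949.0210 * exp(-47799.2810/(8.314*304.1410)) = 0.00596799 1/s
k2 = A * exp(-Ea/(R*T2)) = 966949.0210 * exp(-47799.2810/(8.314*325.6130)) = 0.0207585 1/s
k2/k1 = 0.0207585 / 0.00596799 = 3.4783


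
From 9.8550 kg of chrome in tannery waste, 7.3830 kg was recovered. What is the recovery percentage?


Formula: Recovery = recovered / input * 100
Substituting: Recovery = 7.3830 / 9.8550 * 100
Result: 74.9163 %


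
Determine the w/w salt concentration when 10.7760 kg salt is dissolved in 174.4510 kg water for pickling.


Formula: Conc = salt / (water + salt) * 100
Substituting: Conc = 10.7760 / (174.4510 + 10.7760) * 100
Result: 5.8177 %


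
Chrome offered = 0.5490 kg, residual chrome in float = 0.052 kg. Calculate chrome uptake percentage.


Formula: Uptake = (offered - residual) / offered * 100
Substituting: Uptake = (0.5490 - 0.052) / 0.5490 * 100
Result: 90.5282 %


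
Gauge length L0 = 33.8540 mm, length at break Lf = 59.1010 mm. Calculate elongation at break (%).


Formula: Elongation = (Lf - L0) / L0 * 100
Substituting: Elongation = (59.1010 - 33.8540) / 33.8540 * 100
Result: 74.5761 %


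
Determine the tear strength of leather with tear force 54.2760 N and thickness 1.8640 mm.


Formula: Tear strength = force / thickness
Substituting: Tear strength = 54.2760 / 1.8640
Result: 29.1180 N/mm


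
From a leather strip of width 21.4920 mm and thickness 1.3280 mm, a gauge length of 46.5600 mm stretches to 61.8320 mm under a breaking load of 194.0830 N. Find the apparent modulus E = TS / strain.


TS = F / (w * t) = 194.0830 / (21.4920 * 1.3280) = 6.8001 N/mm^2
strain = (Lf - L0) / L0 = (61.8320 - 46.5600) / 46.5600 = 0.3280
E = TS / strain = 6.8001 / 0.3280 = 20.7314 N/mm^2


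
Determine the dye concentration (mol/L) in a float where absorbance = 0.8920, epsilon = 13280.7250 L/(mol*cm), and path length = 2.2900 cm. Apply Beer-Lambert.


Formula: c = A / (epsilon * l)
Substituting: c = 0.8920 / (13280.7250 * 2.2900)
Result: 2.9330e-05 mol/L


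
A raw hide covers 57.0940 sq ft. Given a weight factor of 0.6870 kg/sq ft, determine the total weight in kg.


Formula: Weight = area * weight_per_sqft
Substituting: Weight = 57.0940 * 0.6870
Result: 39.2236 kg


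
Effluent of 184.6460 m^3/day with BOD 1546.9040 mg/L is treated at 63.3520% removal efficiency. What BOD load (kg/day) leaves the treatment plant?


Load_in = volume * conc / 1000 = 184.6460 * 1546.9040 / 1000 = 285.6296 kg/day
Removed = Load_in * eff / 100 = 285.6296 * 63.3520 / 100 = 180.9521 kg/day
Load_out = Load_in - Removed = 285.6296 - 180.9521 = 104.6775 kg/day


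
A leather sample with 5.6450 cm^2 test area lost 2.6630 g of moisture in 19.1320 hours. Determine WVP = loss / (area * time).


Formula: WVP = loss / (area * time)
Substituting: WVP = 2.6630 / (5.6450 * 19.1320)
Result: 0.0246574 g/(cm^2*hr)


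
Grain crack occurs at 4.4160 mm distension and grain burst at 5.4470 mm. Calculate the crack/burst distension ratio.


Formula: Ratio = crack / burst
Substituting: Ratio = 4.4160 / 5.4470
Result: 0.8107


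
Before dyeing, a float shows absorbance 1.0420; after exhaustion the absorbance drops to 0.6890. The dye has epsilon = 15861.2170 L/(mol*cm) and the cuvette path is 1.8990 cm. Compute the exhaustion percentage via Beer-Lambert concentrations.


c_initial = A_i / (epsilon * l) = 1.0420 / (15861.2170 * 1.8990) = 3.4594e-05 mol/L
c_final = A_f / (epsilon * l) = 0.6890 / (15861.2170 * 1.8990) = 2.2875e-05 mol/L
Exhaustion = (c_initial - c_final) / c_initial * 100 = (3.4594e-05 - 2.2875e-05) / 3.4594e-05 * 100 = 33.8772 %


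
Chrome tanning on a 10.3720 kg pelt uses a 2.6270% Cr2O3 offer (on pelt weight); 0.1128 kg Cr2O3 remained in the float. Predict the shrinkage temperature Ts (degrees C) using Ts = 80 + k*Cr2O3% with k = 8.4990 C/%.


Offered = pelt * offer_pct / 100 = 10.3720 * 2.6270 / 100 = 0.2725 kg
Uptake = offered - residual = 0.2725 - 0.1128 = 0.1597 kg
Cr2O3% on pelt = uptake / pelt * 100 = 0.1597 / 10.3720 * 100 = 1.5395 %
Ts = 80 + k * Cr2O3% = 80 + 8.4990 * 1.5395 = 93.0838 C


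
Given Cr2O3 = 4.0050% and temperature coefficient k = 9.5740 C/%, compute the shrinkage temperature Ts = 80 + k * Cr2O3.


Formula: Ts = 80 + k * Cr2O3
Substituting: Ts = 80 + 9.5740 * 4.0050
Result: 118.3439 C


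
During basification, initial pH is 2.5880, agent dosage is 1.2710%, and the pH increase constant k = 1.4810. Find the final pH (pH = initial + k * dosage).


Formula: pH_final = pH_initial + k * base_pct
Substituting: pH_final = 2.5880 + 1.4810 * 1.2710
Result: 4.4704


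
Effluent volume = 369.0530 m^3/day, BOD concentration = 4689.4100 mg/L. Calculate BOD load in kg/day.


Formula: BOD_load = volume * conc / 1000
Substituting: BOD_load = 369.0530 * 4689.4100 / 1000
Result: 1730.6408 kg/day


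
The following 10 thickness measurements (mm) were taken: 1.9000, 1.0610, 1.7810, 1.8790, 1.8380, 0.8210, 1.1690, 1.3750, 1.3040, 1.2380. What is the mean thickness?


Formula: Average = sum / n
Substituting: Average = 14.3660 / 10
Result: 1.4366 mm


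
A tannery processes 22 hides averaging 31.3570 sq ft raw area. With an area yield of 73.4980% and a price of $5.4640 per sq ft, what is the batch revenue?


Raw_total = N * avg_area = 22 * 31.3570 = 689.8540 sq ft
Finished = Raw_total * yield / 100 = 689.8540 * 73.4980 / 100 = 507.0289 sq ft
Value = Finished * price = 507.0289 * 5.4640 = 2770.4059 $


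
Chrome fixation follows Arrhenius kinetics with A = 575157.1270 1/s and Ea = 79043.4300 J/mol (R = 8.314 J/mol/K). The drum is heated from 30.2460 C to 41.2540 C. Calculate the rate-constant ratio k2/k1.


T1 = 30.2460 + 273.15 = 303.3960 K; T2 = 41.2540 + 273.15 = 314.4040 K
k1 = A * exp(-Ea/(R*T1)) = 575157.1270 * exp(-79043.4300/(8.314*303.3960)) = 1.4147e-08 1/s
k2 = A * exp(-Ea/(R*T2)) = 575157.1270 * exp(-79043.4300/(8.314*314.4040)) = 4.2379e-08 1/s
k2/k1 = 4.2379e-08 / 1.4147e-08 = 2.9956


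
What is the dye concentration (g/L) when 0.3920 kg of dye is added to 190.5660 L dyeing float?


Formula: Conc = dye_mass(kg) / volume(L) * 1000
Substituting: Conc = 0.3920 / 190.5660 * 1000
Result: 2.0570 g/L


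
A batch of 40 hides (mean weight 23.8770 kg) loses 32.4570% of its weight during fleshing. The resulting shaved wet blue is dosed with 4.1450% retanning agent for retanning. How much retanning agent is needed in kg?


Total_raw = N * avg_wt = 40 * 23.8770 = 955.0800 kg
Substrate = Total_raw * (1 - loss/100) = 955.0800 * (1 - 32.4570/100) = 645.0897 kg
Retan = Substrate * pct / 100 = 645.0897 * 4.1450 / 100 = 26.7390 kg


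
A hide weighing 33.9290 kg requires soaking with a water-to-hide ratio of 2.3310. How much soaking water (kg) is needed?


Formula: Water = hide_weight * ratio
Substituting: Water = 33.9290 * 2.3310
Result: 79.0885 kg


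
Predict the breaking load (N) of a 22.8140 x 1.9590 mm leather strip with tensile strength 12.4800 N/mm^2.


Formula: F = TS * w * t
Substituting: F = 12.4800 * 22.8140 * 1.9590
Result: 557.7640 N


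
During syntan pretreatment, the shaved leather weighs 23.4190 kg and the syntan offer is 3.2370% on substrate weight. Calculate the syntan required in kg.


Formula: Syntan = substrate * pct / 100
Substituting: Syntan = 23.4190 * 3.2370 / 100
Result: 0.7581 kg


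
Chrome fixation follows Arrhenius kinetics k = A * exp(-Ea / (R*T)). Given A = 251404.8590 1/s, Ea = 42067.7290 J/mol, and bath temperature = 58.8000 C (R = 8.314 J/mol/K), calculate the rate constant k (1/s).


T_K = T_C + 273.15 = 58.8000 + 273.15 = 331.9500 K
exponent = -Ea / (R * T_K) = -42067.7290 / (8.314 * 331.9500) = -15.2429
k = A * exp(exponent) = 251404.8590 * exp(-15.2429) = 0.0603233 1/s


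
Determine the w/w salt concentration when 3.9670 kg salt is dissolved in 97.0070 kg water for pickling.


Formula: Conc = salt / (water + salt) * 100
Substituting: Conc = 3.9670 / (97.0070 + 3.9670) * 100
Result: 3.9287 %


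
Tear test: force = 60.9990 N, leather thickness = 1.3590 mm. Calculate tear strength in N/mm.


Formula: Tear strength = force / thickness
Substituting: Tear strength = 60.9990 / 1.3590
Result: 44.8852 N/mm


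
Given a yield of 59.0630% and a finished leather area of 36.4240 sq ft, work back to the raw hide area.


Formula: raw = finished * 100 / yield
Substituting: raw = 36.4240 * 100 / 59.0630
Result: 61.6697 sq ft


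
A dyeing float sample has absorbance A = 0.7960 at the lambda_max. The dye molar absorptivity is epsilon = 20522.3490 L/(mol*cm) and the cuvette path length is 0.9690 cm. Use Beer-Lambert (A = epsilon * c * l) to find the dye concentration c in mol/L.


Formula: c = A / (epsilon * l)
Substituting: c = 0.7960 / (20522.3490 * 0.9690)
Result: 4.0028e-05 mol/L


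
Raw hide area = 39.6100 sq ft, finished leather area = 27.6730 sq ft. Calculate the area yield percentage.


Formula: Yield = finished / raw * 100
Substituting: Yield = 27.6730 / 39.6100 * 100
Result: 69.8637 %


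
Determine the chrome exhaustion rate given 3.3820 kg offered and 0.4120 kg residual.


Formula: Uptake = (offered - residual) / offered * 100
Substituting: Uptake = (3.3820 - 0.4120) / 3.3820 * 100
Result: 87.8179 %


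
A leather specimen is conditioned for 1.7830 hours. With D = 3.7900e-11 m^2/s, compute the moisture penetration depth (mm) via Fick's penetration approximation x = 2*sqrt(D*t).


t = 1.7830 hr * 3600 = 6418.8000 s
D * t = 3.7900e-11 * 6418.8000 = 2.4327e-07
x = 2 * sqrt(D*t) = 2 * sqrt(2.4327e-07) = 9.8645e-04 m = 0.9865 mm


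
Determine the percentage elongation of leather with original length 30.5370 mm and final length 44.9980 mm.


Formula: Elongation = (Lf - L0) / L0 * 100
Substituting: Elongation = (44.9980 - 30.5370) / 30.5370 * 100
Result: 47.3557 %


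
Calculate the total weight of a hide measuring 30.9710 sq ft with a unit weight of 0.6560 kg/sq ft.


Formula: Weight = area * weight_per_sqft
Substituting: Weight = 30.9710 * 0.6560
Result: 20.3170 kg


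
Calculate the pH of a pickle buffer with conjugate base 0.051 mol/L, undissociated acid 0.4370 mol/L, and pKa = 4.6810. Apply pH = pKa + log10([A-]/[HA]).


ratio = [A-] / [HA] = 0.051 / 0.4370 = 0.1167
log10(ratio) = -0.9329
pH = pKa + log10(ratio) = 4.6810 - 0.9329 = 3.7481


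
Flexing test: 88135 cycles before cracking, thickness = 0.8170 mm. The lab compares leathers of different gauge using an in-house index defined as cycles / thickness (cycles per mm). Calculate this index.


Formula: Index = cycles / thickness
Substituting: Index = 88135 / 0.8170
Result: 107876.3770 cycles/mm


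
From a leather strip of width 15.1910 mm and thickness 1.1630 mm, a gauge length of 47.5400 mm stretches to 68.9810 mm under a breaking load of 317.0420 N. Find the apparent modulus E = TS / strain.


TS = F / (w * t) = 317.0420 / (15.1910 * 1.1630) = 17.9453 N/mm^2
strain = (Lf - L0) / L0 = (68.9810 - 47.5400) / 47.5400 = 0.4510
E = TS / strain = 17.9453 / 0.4510 = 39.7892 N/mm^2


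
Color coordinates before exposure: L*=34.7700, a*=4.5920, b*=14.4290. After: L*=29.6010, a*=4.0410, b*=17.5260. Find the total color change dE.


dL = -5.1690, da = -0.5510, db = 3.0970
dE = sqrt((-5.1690)^2 + (-0.5510)^2 + 3.0970^2) = 6.0509


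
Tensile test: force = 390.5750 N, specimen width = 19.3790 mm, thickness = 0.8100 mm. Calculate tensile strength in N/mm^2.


Formula: TS = force / (width * thickness)
Substituting: TS = 390.5750 / (19.3790 * 0.8100)
Result: 24.8822 N/mm^2


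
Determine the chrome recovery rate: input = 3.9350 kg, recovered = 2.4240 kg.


Formula: Recovery = recovered / input * 100
Substituting: Recovery = 2.4240 / 3.9350 * 100
Result: 61.6010 %


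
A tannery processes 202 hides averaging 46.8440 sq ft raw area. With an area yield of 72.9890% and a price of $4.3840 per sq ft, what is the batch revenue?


Raw_total = N * avg_area = 202 * 46.8440 = 9462.4880 sq ft
Finished = Raw_total * yield / 100 = 9462.4880 * 72.9890 / 100 = 6906.5754 sq ft
Value = Finished * price = 6906.5754 * 4.3840 = 30278.4264 $


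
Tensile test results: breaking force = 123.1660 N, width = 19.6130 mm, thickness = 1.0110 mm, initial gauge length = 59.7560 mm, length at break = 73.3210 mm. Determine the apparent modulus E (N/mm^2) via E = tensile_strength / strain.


TS = F / (w * t) = 123.1660 / (19.6130 * 1.0110) = 6.2115 N/mm^2
strain = (Lf - L0) / L0 = (73.3210 - 59.7560) / 59.7560 = 0.2270
E = TS / strain = 6.2115 / 0.2270 = 27.3626 N/mm^2


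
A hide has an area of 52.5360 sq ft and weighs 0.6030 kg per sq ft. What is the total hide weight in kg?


Formula: Weight = area * weight_per_sqft
Substituting: Weight = 52.5360 * 0.6030
Result: 31.6792 kg


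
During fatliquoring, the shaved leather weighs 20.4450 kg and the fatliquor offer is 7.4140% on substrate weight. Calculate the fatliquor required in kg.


Formula: Fat = substrate * pct / 100
Substituting: Fat = 20.4450 * 7.4140 / 100
Result: 1.5158 kg


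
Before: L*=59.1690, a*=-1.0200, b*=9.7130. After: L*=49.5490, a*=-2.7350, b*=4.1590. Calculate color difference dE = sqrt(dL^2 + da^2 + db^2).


dL = -9.6200, da = -1.7150, db = -5.5540
dE = sqrt((-9.6200)^2 + (-1.7150)^2 + (-5.5540)^2) = 11.2398


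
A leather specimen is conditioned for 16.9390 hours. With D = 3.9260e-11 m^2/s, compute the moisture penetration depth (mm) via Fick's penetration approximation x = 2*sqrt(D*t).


t = 16.9390 hr * 3600 = 60980.4000 s
D * t = 3.9260e-11 * 60980.4000 = 2.3941e-06
x = 2 * sqrt(D*t) = 2 * sqrt(2.3941e-06) = 0.00309457 m = 3.0946 mm


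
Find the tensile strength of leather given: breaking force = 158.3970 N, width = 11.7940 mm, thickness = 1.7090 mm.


Formula: TS = force / (width * thickness)
Substituting: TS = 158.3970 / (11.7940 * 1.7090)
Result: 7.8586 N/mm^2


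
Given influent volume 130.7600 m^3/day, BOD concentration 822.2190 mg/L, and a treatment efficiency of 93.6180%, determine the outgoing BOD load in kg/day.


Load_in = volume * conc / 1000 = 130.7600 * 822.2190 / 1000 = 107.5134 kg/day
Removed = Load_in * eff / 100 = 107.5134 * 93.6180 / 100 = 100.6519 kg/day
Load_out = Load_in - Removed = 107.5134 - 100.6519 = 6.8615 kg/day


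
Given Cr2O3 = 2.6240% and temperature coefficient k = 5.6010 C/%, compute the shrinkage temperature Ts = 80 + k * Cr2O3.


Formula: Ts = 80 + k * Cr2O3
Substituting: Ts = 80 + 5.6010 * 2.6240
Result: 94.6970 C


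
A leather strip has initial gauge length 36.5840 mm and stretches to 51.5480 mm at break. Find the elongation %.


Formula: Elongation = (Lf - L0) / L0 * 100
Substituting: Elongation = (51.5480 - 36.5840) / 36.5840 * 100
Result: 40.9031 %


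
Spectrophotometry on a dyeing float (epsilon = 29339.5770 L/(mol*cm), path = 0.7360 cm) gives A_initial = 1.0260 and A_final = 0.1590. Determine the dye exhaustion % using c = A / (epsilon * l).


c_initial = A_i / (epsilon * l) = 1.0260 / (29339.5770 * 0.7360) = 4.7513e-05 mol/L
c_final = A_f / (epsilon * l) = 0.1590 / (29339.5770 * 0.7360) = 7.3632e-06 mol/L
Exhaustion = (c_initial - c_final) / c_initial * 100 = (4.7513e-05 - 7.3632e-06) / 4.7513e-05 * 100 = 84.5029 %


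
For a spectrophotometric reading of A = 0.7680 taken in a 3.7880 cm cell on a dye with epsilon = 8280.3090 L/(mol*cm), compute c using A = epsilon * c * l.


Formula: c = A / (epsilon * l)
Substituting: c = 0.7680 / (8280.3090 * 3.7880)
Result: 2.4485e-05 mol/L


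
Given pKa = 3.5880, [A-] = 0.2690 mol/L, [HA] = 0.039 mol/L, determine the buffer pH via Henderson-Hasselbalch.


ratio = [A-] / [HA] = 0.2690 / 0.039 = 6.8974
log10(ratio) = 0.8387
pH = pKa + log10(ratio) = 3.5880 + 0.8387 = 4.4267


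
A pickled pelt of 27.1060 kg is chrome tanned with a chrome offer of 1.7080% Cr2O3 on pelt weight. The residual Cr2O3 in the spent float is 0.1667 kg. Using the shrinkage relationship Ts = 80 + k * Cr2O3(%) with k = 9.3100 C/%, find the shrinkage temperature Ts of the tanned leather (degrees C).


Offered = pelt * offer_pct / 100 = 27.1060 * 1.7080 / 100 = 0.4630 kg
Uptake = offered - residual = 0.4630 - 0.1667 = 0.2963 kg
Cr2O3% on pelt = uptake / pelt * 100 = 0.2963 / 27.1060 * 100 = 1.0930 %
Ts = 80 + k * Cr2O3% = 80 + 9.3100 * 1.0930 = 90.1759 C


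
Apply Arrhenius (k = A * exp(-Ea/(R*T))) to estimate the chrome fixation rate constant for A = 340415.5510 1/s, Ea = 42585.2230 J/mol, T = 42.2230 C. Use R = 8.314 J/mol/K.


T_K = T_C + 273.15 = 42.2230 + 273.15 = 315.3730 K
exponent = -Ea / (R * T_K) = -42585.2230 / (8.314 * 315.3730) = -16.2414
k = A * exp(exponent) = 340415.5510 * exp(-16.2414) = 0.0300915 1/s


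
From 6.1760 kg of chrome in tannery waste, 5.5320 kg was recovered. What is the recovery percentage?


Formula: Recovery = recovered / input * 100
Substituting: Recovery = 5.5320 / 6.1760 * 100
Result: 89.5725 %


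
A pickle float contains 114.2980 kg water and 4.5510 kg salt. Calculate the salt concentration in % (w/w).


Formula: Conc = salt / (water + salt) * 100
Substituting: Conc = 4.5510 / (114.2980 + 4.5510) * 100
Result: 3.8292 %


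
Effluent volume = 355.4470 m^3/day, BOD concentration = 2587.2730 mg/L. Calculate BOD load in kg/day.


Formula: BOD_load = volume * conc / 1000
Substituting: BOD_load = 355.4470 * 2587.2730 / 1000
Result: 919.6384 kg/day


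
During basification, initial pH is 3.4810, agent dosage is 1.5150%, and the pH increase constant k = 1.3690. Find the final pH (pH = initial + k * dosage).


Formula: pH_final = pH_initial + k * base_pct
Substituting: pH_final = 3.4810 + 1.3690 * 1.5150
Result: 5.5550


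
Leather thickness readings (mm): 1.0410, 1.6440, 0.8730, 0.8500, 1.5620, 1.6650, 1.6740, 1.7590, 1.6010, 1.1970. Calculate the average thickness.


Formula: Average = sum / n
Substituting: Average = 13.8660 / 10
Result: 1.3866 mm


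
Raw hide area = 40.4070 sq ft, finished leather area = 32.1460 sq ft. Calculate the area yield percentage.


Formula: Yield = finished / raw * 100
Substituting: Yield = 32.1460 / 40.4070 * 100
Result: 79.5555 %


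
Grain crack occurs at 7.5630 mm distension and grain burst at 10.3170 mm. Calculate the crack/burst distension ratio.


Formula: Ratio = crack / burst
Substituting: Ratio = 7.5630 / 10.3170
Result: 0.7331


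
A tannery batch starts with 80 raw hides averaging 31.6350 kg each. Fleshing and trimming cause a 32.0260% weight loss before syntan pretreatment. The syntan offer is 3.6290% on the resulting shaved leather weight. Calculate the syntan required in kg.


Total_raw = N * avg_wt = 80 * 31.6350 = 2530.8000 kg
Substrate = Total_raw * (1 - loss/100) = 2530.8000 * (1 - 32.0260/100) = 1720.2860 kg
Syntan = Substrate * pct / 100 = 1720.2860 * 3.6290 / 100 = 62.4292 kg


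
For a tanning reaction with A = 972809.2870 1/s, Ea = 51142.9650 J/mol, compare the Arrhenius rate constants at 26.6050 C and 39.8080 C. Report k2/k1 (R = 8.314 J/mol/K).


T1 = 26.6050 + 273.15 = 299.7550 K; T2 = 39.8080 + 273.15 = 312.9580 K
k1 = A * exp(-Ea/(R*T1)) = 972809.2870 * exp(-51142.9650/(8.314*299.7550)) = 0.00119027 1/s
k2 = A * exp(-Ea/(R*T2)) = 972809.2870 * exp(-51142.9650/(8.314*312.9580)) = 0.00282905 1/s
k2/k1 = 0.00282905 / 0.00119027 = 2.3768


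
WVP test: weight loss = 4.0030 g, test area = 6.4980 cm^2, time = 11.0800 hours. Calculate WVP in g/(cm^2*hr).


Formula: WVP = loss / (area * time)
Substituting: WVP = 4.0030 / (6.4980 * 11.0800)
Result: 0.0555989 g/(cm^2*hr)


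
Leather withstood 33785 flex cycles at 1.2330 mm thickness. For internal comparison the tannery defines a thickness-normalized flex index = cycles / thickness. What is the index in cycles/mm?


Formula: Index = cycles / thickness
Substituting: Index = 33785 / 1.2330
Result: 27400.6488 cycles/mm


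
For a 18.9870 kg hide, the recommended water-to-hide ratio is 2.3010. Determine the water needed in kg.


Formula: Water = hide_weight * ratio
Substituting: Water = 18.9870 * 2.3010
Result: 43.6891 kg


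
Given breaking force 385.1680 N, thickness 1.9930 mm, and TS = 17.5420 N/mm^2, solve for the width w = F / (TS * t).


Formula: w = F / (TS * t)
Substituting: w = 385.1680 / (17.5420 * 1.9930)
Result: 11.0170 mm


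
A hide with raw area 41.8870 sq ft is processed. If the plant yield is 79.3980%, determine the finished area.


Formula: finished = raw * yield / 100
Substituting: finished = 41.8870 * 79.3980 / 100
Result: 33.2574 sq ft


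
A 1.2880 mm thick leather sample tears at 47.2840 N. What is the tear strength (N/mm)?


Formula: Tear strength = force / thickness
Substituting: Tear strength = 47.2840 / 1.2880
Result: 36.7112 N/mm


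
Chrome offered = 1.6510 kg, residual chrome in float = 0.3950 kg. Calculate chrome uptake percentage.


Formula: Uptake = (offered - residual) / offered * 100
Substituting: Uptake = (1.6510 - 0.3950) / 1.6510 * 100
Result: 76.0751 %


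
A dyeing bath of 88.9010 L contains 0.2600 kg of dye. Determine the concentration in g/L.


Formula: Conc = dye_mass(kg) / volume(L) * 1000
Substituting: Conc = 0.2600 / 88.9010 * 1000
Result: 2.9246 g/L


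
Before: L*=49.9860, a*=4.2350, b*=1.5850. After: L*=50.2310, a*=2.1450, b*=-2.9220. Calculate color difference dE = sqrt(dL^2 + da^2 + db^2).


dL = 0.2450, da = -2.0900, db = -4.5070
dE = sqrt(0.2450^2 + (-2.0900)^2 + (-4.5070)^2) = 4.9741


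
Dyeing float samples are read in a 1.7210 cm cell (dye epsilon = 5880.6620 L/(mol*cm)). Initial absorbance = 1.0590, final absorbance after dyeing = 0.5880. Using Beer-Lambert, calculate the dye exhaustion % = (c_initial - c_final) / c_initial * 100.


c_initial = A_i / (epsilon * l) = 1.0590 / (5880.6620 * 1.7210) = 1.0464e-04 mol/L
c_final = A_f / (epsilon * l) = 0.5880 / (5880.6620 * 1.7210) = 5.8099e-05 mol/L
Exhaustion = (c_initial - c_final) / c_initial * 100 = (1.0464e-04 - 5.8099e-05) / 1.0464e-04 * 100 = 44.4759 %


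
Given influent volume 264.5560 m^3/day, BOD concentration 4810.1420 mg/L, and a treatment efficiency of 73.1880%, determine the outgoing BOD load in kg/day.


Load_in = volume * conc / 1000 = 264.5560 * 4810.1420 / 1000 = 1272.5519 kg/day
Removed = Load_in * eff / 100 = 1272.5519 * 73.1880 / 100 = 931.3553 kg/day
Load_out = Load_in - Removed = 1272.5519 - 931.3553 = 341.1966 kg/day


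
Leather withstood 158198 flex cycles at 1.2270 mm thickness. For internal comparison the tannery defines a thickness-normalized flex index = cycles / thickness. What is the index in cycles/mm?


Formula: Index = cycles / thickness
Substituting: Index = 158198 / 1.2270
Result: 128930.7253 cycles/mm


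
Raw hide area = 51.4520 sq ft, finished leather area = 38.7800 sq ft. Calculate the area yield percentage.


Formula: Yield = finished / raw * 100
Substituting: Yield = 38.7800 / 51.4520 * 100
Result: 75.3712 %


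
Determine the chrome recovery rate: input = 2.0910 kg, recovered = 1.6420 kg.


Formula: Recovery = recovered / input * 100
Substituting: Recovery = 1.6420 / 2.0910 * 100
Result: 78.5270 %


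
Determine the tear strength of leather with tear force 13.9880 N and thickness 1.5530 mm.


Formula: Tear strength = force / thickness
Substituting: Tear strength = 13.9880 / 1.5530
Result: 9.0071 N/mm


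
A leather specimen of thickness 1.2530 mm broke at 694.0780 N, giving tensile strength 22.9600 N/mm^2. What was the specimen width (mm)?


Formula: w = F / (TS * t)
Substituting: w = 694.0780 / (22.9600 * 1.2530)
Result: 24.1260 mm


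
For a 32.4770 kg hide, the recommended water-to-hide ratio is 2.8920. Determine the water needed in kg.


Formula: Water = hide_weight * ratio
Substituting: Water = 32.4770 * 2.8920
Result: 93.9235 kg


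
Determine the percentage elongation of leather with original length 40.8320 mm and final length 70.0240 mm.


Formula: Elongation = (Lf - L0) / L0 * 100
Substituting: Elongation = (70.0240 - 40.8320) / 40.8320 * 100
Result: 71.4929 %


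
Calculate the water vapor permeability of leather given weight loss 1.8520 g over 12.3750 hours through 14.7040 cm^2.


Formula: WVP = loss / (area * time)
Substituting: WVP = 1.8520 / (14.7040 * 12.3750)
Result: 0.0101779 g/(cm^2*hr)


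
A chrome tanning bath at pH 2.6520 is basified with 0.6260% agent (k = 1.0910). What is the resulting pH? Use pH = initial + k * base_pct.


Formula: pH_final = pH_initial + k * base_pct
Substituting: pH_final = 2.6520 + 1.0910 * 0.6260
Result: 3.3350


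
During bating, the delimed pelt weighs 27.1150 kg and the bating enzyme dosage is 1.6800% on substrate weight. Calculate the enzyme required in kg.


Formula: Enzyme = substrate * pct / 100
Substituting: Enzyme = 27.1150 * 1.6800 / 100
Result: 0.4555 kg


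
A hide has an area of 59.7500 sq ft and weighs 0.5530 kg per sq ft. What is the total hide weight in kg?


Formula: Weight = area * weight_per_sqft
Substituting: Weight = 59.7500 * 0.5530
Result: 33.0418 kg


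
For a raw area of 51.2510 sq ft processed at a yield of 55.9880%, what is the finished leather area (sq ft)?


Formula: finished = raw * yield / 100
Substituting: finished = 51.2510 * 55.9880 / 100
Result: 28.6944 sq ft


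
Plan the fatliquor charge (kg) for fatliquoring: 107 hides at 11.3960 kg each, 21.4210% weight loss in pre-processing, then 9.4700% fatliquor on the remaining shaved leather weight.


Total_raw = N * avg_wt = 107 * 11.3960 = 1219.3720 kg
Substrate = Total_raw * (1 - loss/100) = 1219.3720 * (1 - 21.4210/100) = 958.1703 kg
Fat = Substrate * pct / 100 = 958.1703 * 9.4700 / 100 = 90.7387 kg


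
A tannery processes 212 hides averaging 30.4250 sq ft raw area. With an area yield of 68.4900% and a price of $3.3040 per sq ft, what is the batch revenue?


Raw_total = N * avg_area = 212 * 30.4250 = 6450.1000 sq ft
Finished = Raw_total * yield / 100 = 6450.1000 * 68.4900 / 100 = 4417.6735 sq ft
Value = Finished * price = 4417.6735 * 3.3040 = 14595.9932 $


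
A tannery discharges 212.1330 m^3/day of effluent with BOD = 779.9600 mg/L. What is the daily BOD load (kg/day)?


Formula: BOD_load = volume * conc / 1000
Substituting: BOD_load = 212.1330 * 779.9600 / 1000
Result: 165.4553 kg/day


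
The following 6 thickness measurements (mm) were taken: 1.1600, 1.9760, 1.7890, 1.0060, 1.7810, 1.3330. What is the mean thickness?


Formula: Average = sum / n
Substituting: Average = 9.0450 / 6
Result: 1.5075 mm


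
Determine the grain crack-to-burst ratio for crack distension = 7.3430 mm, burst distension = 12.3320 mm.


Formula: Ratio = crack / burst
Substituting: Ratio = 7.3430 / 12.3320
Result: 0.5954


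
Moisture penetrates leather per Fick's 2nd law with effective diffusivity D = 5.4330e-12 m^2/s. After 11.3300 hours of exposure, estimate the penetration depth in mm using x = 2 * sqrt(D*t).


t = 11.3300 hr * 3600 = 40788.0000 s
D * t = 5.4330e-12 * 40788.0000 = 2.2160e-07
x = 2 * sqrt(D*t) = 2 * sqrt(2.2160e-07) = 9.4149e-04 m = 0.9415 mm


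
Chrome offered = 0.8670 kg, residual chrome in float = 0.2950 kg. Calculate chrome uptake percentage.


Formula: Uptake = (offered - residual) / offered * 100
Substituting: Uptake = (0.8670 - 0.2950) / 0.8670 * 100
Result: 65.9746 %


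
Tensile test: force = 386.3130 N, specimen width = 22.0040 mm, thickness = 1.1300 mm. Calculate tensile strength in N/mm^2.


Formula: TS = force / (width * thickness)
Substituting: TS = 386.3130 / (22.0040 * 1.1300)
Result: 15.5367 N/mm^2


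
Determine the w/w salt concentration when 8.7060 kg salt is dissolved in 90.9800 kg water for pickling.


Formula: Conc = salt / (water + salt) * 100
Substituting: Conc = 8.7060 / (90.9800 + 8.7060) * 100
Result: 8.7334 %


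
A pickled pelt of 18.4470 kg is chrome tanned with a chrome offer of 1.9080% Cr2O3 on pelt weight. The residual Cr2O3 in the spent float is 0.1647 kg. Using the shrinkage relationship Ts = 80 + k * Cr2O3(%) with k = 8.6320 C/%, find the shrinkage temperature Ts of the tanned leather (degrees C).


Offered = pelt * offer_pct / 100 = 18.4470 * 1.9080 / 100 = 0.3520 kg
Uptake = offered - residual = 0.3520 - 0.1647 = 0.1873 kg
Cr2O3% on pelt = uptake / pelt * 100 = 0.1873 / 18.4470 * 100 = 1.0152 %
Ts = 80 + k * Cr2O3% = 80 + 8.6320 * 1.0152 = 88.7630 C


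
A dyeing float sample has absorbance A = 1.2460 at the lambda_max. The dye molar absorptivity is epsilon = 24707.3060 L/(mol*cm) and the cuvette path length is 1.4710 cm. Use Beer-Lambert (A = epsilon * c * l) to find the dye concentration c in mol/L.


Formula: c = A / (epsilon * l)
Substituting: c = 1.2460 / (24707.3060 * 1.4710)
Result: 3.4283e-05 mol/L


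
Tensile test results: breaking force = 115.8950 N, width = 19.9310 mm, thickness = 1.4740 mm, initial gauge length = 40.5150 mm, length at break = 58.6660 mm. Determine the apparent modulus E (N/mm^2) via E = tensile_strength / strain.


TS = F / (w * t) = 115.8950 / (19.9310 * 1.4740) = 3.9449 N/mm^2
strain = (Lf - L0) / L0 = (58.6660 - 40.5150) / 40.5150 = 0.4480
E = TS / strain = 3.9449 / 0.4480 = 8.8055 N/mm^2
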